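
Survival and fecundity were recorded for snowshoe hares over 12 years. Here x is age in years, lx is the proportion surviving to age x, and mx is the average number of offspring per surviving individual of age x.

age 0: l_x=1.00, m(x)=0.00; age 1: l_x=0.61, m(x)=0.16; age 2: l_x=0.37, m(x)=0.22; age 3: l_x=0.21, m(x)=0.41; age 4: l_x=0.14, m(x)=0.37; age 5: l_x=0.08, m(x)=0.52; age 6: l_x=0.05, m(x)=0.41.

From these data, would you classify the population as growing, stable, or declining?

R0 = Σ lx·mx = 0 + 0.0976 + 0.0814 + 0.0861 + 0.0518 + 0.0416 + 0.0205 = 0.379
R0 < 1, so the population is declining.

declining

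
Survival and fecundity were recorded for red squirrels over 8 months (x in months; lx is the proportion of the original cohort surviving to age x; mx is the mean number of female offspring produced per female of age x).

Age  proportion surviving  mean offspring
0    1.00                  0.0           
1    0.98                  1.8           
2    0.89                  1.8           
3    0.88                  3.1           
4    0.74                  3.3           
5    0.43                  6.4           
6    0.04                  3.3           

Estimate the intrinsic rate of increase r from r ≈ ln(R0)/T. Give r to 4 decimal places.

R0 = Σ lx·mx = 0 + 1.764 + 1.602 + 2.728 + 2.442 + 2.752 + 0.132 = 11.42
Σ x·lx·mx = 37.472; T = 37.472/11.42 = 3.28126…
r ≈ ln(R0)/T = ln(11.42)/3.28126… = 0.742204… → 0.7422

0.7422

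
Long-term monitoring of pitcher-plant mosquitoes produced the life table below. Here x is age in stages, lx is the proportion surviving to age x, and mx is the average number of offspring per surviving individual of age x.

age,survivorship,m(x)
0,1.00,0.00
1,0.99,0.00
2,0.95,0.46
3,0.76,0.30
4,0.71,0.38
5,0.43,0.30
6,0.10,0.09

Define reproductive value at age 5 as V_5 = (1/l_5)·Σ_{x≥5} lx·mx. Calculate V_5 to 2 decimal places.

0.32

lx·mx for x ≥ 5: 0.129, 0.009 → sum = 0.138
V_5 = 0.138 / l_5 = 0.138 / 0.43 = 0.32093… → 0.32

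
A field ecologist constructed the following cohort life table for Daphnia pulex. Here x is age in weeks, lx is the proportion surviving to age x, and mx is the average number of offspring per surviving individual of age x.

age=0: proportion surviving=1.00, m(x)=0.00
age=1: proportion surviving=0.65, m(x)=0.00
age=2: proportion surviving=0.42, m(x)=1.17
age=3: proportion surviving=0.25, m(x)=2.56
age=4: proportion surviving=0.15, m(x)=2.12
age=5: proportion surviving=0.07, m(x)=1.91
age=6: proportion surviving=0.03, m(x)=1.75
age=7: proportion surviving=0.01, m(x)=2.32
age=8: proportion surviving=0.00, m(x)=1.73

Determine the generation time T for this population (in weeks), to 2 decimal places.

lx·mx: 0, 0, 0.4914, 0.64, 0.318, 0.1337, 0.0525, 0.0232, 0 → R0 = 1.6588
x·lx·mx: 0, 0, 0.9828, 1.92, 1.272, 0.6685, 0.315, 0.1624, 0 → Σ = 5.3207
T = 5.3207 / 1.6588 = 3.20756… → 3.21

3.21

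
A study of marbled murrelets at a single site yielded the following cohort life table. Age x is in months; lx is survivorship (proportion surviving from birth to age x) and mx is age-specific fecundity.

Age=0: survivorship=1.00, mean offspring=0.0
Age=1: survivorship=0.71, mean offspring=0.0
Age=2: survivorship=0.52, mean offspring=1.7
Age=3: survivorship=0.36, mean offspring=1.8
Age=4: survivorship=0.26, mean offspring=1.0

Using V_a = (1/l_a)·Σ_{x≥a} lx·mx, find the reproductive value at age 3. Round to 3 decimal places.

2.522

lx·mx for x ≥ 3: 0.648, 0.26 → sum = 0.908
V_3 = 0.908 / l_3 = 0.908 / 0.36 = 2.522222… → 2.522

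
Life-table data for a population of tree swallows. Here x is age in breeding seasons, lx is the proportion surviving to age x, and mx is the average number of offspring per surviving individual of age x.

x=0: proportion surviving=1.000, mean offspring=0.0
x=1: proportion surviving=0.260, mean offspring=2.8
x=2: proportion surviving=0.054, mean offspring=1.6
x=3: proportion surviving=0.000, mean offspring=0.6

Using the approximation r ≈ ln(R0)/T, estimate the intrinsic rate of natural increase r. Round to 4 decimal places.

R0 = Σ lx·mx = 0 + 0.728 + 0.0864 + 0 = 0.8144
Σ x·lx·mx = 0.9008; T = 0.9008/0.8144 = 1.10609…
r ≈ ln(R0)/T = ln(0.8144)/1.10609… = -0.185612… → -0.1856

-0.1856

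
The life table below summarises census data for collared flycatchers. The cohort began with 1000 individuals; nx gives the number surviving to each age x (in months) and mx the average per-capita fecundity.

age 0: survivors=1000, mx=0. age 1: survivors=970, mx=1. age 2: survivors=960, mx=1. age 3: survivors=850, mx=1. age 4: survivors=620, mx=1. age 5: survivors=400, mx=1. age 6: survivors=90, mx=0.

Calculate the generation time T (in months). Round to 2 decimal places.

2.61

lx = nx/n0 = nx/1000: 1, 0.97, 0.96, 0.85, 0.62, 0.4, 0.09
lx·mx: 0, 0.97, 0.96, 0.85, 0.62, 0.4, 0 → R0 = 3.8
x·lx·mx: 0, 0.97, 1.92, 2.55, 2.48, 2, 0 → Σ = 9.92
T = 9.92 / 3.8 = 2.610526… → 2.61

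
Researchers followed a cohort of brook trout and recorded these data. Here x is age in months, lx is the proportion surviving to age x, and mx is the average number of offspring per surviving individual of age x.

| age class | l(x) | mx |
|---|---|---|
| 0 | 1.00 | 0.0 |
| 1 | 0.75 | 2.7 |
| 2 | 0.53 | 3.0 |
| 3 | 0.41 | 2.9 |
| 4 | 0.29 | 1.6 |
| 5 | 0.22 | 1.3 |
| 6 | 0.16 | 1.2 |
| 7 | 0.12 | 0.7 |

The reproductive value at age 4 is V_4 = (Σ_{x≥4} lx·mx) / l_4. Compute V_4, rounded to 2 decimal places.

lx·mx for x ≥ 4: 0.464, 0.286, 0.192, 0.084 → sum = 1.026
V_4 = 1.026 / l_4 = 1.026 / 0.29 = 3.537931… → 3.54

3.54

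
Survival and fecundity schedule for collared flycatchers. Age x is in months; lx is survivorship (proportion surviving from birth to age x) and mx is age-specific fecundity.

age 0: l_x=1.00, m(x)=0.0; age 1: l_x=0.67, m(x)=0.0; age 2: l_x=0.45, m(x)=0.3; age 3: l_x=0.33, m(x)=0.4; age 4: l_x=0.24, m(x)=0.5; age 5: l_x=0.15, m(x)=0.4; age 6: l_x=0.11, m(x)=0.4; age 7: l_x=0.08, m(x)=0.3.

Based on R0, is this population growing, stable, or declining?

declining

R0 = Σ lx·mx = 0 + 0 + 0.135 + 0.132 + 0.12 + 0.06 + 0.044 + 0.024 = 0.515
R0 < 1, so the population is declining.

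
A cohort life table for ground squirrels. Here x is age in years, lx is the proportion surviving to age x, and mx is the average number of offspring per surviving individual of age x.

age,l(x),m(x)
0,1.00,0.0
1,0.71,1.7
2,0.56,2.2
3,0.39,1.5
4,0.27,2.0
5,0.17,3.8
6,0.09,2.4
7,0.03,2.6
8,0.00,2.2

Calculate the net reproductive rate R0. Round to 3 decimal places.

lx·mx by age: 0, 1.207, 1.232, 0.585, 0.54, 0.646, 0.216, 0.078, 0
R0 = Σ lx·mx = 4.504 → 4.504

4.504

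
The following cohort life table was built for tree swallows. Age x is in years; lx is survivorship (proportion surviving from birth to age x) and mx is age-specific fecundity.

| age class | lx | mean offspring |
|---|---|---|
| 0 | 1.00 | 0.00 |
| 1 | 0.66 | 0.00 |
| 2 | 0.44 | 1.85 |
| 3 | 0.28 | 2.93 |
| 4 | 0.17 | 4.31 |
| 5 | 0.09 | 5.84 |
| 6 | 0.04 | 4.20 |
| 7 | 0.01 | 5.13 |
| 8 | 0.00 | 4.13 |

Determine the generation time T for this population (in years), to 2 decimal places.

3.54

lx·mx: 0, 0, 0.814, 0.8204, 0.7327, 0.5256, 0.168, 0.0513, 0 → R0 = 3.112
x·lx·mx: 0, 0, 1.628, 2.4612, 2.9308, 2.628, 1.008, 0.3591, 0 → Σ = 11.0151
T = 11.0151 / 3.112 = 3.539557… → 3.54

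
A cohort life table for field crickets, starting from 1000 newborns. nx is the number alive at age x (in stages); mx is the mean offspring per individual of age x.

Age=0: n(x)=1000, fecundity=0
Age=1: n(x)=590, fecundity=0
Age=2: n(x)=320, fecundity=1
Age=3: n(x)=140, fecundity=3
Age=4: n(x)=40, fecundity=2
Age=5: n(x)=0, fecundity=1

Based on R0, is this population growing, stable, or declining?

declining

lx = nx/n0 = nx/1000: 1, 0.59, 0.32, 0.14, 0.04, 0
R0 = Σ lx·mx = 0 + 0 + 0.32 + 0.42 + 0.08 + 0 = 0.82
R0 < 1, so the population is declining.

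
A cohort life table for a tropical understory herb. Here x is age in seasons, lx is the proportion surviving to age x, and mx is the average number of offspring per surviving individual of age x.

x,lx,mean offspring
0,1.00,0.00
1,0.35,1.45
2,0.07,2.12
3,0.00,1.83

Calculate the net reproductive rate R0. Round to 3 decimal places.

lx·mx by age: 0, 0.5075, 0.1484, 0
R0 = Σ lx·mx = 0.6559 → 0.656

0.656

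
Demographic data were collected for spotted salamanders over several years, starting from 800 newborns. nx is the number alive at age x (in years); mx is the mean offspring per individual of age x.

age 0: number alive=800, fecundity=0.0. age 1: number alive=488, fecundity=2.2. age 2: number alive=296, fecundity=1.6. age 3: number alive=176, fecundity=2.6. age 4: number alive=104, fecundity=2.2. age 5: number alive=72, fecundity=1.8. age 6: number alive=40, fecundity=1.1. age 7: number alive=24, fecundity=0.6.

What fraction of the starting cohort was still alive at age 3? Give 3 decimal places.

0.220

l_3 = n_3/n_0 = 176/800 = 0.22 → 0.220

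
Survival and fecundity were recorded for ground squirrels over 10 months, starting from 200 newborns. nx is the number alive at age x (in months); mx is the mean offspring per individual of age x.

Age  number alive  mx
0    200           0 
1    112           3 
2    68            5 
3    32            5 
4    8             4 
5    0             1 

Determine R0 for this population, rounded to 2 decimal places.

lx = nx/n0 = nx/200: 1, 0.56, 0.34, 0.16, 0.04, 0
lx·mx by age: 0, 1.68, 1.7, 0.8, 0.16, 0
R0 = Σ lx·mx = 4.34 → 4.34

4.34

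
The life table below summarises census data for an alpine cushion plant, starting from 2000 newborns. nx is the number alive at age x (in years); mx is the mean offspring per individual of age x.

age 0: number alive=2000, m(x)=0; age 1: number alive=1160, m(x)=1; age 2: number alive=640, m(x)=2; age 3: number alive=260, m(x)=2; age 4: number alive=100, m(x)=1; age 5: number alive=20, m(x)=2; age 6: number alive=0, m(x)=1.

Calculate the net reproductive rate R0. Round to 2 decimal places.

lx = nx/n0 = nx/2000: 1, 0.58, 0.32, 0.13, 0.05, 0.01, 0
lx·mx by age: 0, 0.58, 0.64, 0.26, 0.05, 0.02, 0
R0 = Σ lx·mx = 1.55 → 1.55

1.55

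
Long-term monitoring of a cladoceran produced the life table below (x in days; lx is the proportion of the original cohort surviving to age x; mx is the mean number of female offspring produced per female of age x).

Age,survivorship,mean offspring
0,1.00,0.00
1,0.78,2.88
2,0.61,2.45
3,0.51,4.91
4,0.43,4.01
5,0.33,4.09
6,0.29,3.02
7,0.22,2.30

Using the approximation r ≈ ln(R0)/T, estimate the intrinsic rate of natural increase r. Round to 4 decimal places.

R0 = Σ lx·mx = 0 + 2.2464 + 1.4945 + 2.5041 + 1.7243 + 1.3497 + 0.8758 + 0.506 = 10.7008
Σ x·lx·mx = 35.1902; T = 35.1902/10.7008 = 3.28856…
r ≈ ln(R0)/T = ln(10.7008)/3.28856… = 0.720777… → 0.7208

0.7208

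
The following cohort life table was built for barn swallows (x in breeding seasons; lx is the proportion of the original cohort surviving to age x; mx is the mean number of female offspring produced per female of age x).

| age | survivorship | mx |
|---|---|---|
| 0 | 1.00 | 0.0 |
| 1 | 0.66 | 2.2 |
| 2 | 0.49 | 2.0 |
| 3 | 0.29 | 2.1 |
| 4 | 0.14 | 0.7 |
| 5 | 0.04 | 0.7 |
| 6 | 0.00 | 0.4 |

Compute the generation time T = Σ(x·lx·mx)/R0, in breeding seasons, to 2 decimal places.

lx·mx: 0, 1.452, 0.98, 0.609, 0.098, 0.028, 0 → R0 = 3.167
x·lx·mx: 0, 1.452, 1.96, 1.827, 0.392, 0.14, 0 → Σ = 5.771
T = 5.771 / 3.167 = 1.822229… → 1.82

1.82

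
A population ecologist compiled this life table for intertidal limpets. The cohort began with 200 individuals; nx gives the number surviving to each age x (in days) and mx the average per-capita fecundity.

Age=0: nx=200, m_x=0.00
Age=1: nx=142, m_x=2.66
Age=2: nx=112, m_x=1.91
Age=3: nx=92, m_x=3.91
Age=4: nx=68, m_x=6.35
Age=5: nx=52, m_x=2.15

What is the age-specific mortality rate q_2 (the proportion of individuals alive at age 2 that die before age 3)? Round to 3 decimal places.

0.179

lx = nx/n0 = nx/200: 1, 0.71, 0.56, 0.46, 0.34, 0.26
q_2 = (l_2 − l_3) / l_2 = (0.56 − 0.46) / 0.56
     = 0.1 / 0.56 = 0.178571… → 0.179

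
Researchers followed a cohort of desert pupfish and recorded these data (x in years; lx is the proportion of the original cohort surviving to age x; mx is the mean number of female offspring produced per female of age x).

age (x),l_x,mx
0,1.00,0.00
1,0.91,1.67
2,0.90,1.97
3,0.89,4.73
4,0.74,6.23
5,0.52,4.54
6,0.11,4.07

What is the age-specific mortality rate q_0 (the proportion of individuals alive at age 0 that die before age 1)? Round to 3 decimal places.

q_0 = (l_0 − l_1) / l_0 = (1 − 0.91) / 1
     = 0.09 / 1 = 0.09 → 0.090

0.090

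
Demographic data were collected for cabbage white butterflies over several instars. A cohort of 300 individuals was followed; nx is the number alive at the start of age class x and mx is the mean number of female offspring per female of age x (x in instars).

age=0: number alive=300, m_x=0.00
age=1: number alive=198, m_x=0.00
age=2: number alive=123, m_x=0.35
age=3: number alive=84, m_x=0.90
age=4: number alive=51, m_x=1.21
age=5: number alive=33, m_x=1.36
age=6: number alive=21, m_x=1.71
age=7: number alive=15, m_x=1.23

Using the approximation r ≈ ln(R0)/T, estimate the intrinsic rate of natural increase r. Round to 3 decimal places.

lx = nx/n0 = nx/300: 1, 0.66, 0.41, 0.28, 0.17, 0.11, 0.07, 0.05
R0 = Σ lx·mx = 0 + 0 + 0.1435 + 0.252 + 0.2057 + 0.1496 + 0.1197 + 0.0615 = 0.932
Σ x·lx·mx = 3.7625; T = 3.7625/0.932 = 4.03702…
r ≈ ln(R0)/T = ln(0.932)/4.03702… = -0.01744… → -0.017

-0.017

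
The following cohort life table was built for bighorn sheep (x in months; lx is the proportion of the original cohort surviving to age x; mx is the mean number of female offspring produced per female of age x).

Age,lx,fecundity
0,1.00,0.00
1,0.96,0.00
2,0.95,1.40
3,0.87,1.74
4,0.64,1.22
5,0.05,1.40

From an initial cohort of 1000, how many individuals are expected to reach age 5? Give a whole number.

Expected survivors = N0 · l_5 = 1000 × 0.05 = 50 → 50

50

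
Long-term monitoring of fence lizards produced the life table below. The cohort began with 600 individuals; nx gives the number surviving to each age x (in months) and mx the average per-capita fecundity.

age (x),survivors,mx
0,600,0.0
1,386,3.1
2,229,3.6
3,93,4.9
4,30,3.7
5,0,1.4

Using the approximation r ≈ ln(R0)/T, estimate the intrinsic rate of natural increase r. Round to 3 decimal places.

lx = nx/n0 = nx/600: 1, 0.64333…, 0.38167…, 0.155, 0.05, 0
R0 = Σ lx·mx = 0 + 1.99433… + 1.374… + 0.7595 + 0.185 + 0 = 4.312833…
Σ x·lx·mx = 7.760833…; T = 7.760833…/4.312833… = 1.79947…
r ≈ ln(R0)/T = ln(4.312833…)/1.79947… = 0.81223… → 0.812

0.812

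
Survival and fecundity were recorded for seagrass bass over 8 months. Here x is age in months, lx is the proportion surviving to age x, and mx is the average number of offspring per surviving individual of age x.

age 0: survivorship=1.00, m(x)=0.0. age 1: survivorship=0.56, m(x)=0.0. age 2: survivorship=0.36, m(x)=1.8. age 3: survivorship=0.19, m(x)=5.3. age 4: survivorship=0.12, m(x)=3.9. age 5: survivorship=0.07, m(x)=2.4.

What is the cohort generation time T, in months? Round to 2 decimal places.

3.07

lx·mx: 0, 0, 0.648, 1.007, 0.468, 0.168 → R0 = 2.291
x·lx·mx: 0, 0, 1.296, 3.021, 1.872, 0.84 → Σ = 7.029
T = 7.029 / 2.291 = 3.068093… → 3.07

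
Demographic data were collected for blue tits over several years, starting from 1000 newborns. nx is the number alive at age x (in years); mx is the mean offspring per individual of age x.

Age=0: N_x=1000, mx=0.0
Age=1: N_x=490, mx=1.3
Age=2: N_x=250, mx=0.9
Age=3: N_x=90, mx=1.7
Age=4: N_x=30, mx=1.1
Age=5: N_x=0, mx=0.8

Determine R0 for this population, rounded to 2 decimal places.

lx = nx/n0 = nx/1000: 1, 0.49, 0.25, 0.09, 0.03, 0
lx·mx by age: 0, 0.637, 0.225, 0.153, 0.033, 0
R0 = Σ lx·mx = 1.048 → 1.05

1.05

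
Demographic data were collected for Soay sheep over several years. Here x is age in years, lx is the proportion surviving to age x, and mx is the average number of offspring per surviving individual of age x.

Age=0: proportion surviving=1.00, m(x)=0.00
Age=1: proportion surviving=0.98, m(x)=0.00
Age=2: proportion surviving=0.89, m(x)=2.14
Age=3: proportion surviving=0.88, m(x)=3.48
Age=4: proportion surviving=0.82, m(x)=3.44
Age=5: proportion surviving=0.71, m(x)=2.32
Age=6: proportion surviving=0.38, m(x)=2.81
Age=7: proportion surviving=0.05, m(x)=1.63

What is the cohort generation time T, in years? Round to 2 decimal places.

3.73

lx·mx: 0, 0, 1.9046, 3.0624, 2.8208, 1.6472, 1.0678, 0.0815 → R0 = 10.5843
x·lx·mx: 0, 0, 3.8092, 9.1872, 11.2832, 8.236, 6.4068, 0.5705 → Σ = 39.4929
T = 39.4929 / 10.5843 = 3.731272… → 3.73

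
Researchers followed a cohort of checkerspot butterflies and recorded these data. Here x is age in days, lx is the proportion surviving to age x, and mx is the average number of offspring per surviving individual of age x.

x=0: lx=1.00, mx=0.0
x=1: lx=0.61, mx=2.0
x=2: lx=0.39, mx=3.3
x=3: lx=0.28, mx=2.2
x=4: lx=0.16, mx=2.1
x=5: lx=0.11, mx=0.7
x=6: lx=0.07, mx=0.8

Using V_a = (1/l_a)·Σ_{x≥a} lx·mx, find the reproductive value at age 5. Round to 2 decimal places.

1.21

lx·mx for x ≥ 5: 0.077, 0.056 → sum = 0.133
V_5 = 0.133 / l_5 = 0.133 / 0.11 = 1.209091… → 1.21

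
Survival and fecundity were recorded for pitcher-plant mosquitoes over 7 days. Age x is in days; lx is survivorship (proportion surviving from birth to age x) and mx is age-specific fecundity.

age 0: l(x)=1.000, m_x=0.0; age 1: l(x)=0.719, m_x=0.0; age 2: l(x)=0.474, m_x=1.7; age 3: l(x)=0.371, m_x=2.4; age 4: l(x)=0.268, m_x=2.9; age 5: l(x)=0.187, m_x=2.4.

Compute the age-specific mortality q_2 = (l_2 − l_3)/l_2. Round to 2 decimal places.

0.22

q_2 = (l_2 − l_3) / l_2 = (0.474 − 0.371) / 0.474
     = 0.103 / 0.474 = 0.2173… → 0.22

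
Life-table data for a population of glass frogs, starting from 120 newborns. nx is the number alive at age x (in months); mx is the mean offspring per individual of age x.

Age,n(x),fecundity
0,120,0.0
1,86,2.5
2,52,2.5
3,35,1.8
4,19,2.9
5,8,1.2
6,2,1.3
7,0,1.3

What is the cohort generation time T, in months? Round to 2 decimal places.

1.99

lx = nx/n0 = nx/120: 1, 0.71667…, 0.43333…, 0.29167…, 0.15833…, 0.06667…, 0.01667…, 0
lx·mx: 0, 1.791667…, 1.083333…, 0.525…, 0.459167…, 0.08…, 0.021667…, 0 → R0 = 3.960833…
x·lx·mx: 0, 1.791667…, 2.166667…, 1.575…, 1.836667…, 0.4…, 0.13…, 0 → Σ = 7.9…
T = 7.9… / 3.960833… = 1.99453… → 1.99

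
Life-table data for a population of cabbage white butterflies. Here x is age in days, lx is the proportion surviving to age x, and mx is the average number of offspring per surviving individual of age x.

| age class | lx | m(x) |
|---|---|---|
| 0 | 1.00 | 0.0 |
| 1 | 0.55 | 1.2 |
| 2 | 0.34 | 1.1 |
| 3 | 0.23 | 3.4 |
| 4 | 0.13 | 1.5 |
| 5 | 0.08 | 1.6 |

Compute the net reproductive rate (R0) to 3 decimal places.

lx·mx by age: 0, 0.66, 0.374, 0.782, 0.195, 0.128
R0 = Σ lx·mx = 2.139 → 2.139

2.139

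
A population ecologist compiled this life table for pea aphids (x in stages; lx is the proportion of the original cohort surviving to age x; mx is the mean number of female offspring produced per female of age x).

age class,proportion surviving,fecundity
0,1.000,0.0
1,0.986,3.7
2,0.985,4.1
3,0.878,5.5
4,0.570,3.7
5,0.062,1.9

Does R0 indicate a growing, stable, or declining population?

growing

R0 = Σ lx·mx = 0 + 3.6482 + 4.0385 + 4.829 + 2.109 + 0.1178 = 14.7425
R0 > 1, so the population is growing.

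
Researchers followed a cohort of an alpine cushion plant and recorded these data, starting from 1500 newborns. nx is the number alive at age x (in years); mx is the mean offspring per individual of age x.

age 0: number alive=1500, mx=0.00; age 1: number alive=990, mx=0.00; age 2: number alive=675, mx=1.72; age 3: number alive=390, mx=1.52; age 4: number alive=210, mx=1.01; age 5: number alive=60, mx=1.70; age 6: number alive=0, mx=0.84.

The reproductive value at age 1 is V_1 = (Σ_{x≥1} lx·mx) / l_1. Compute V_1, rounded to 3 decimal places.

2.089

lx = nx/n0 = nx/1500: 1, 0.66, 0.45, 0.26, 0.14, 0.04, 0
lx·mx for x ≥ 1: 0, 0.774, 0.3952, 0.1414, 0.068, 0 → sum = 1.3786
V_1 = 1.3786 / l_1 = 1.3786 / 0.66 = 2.088788… → 2.089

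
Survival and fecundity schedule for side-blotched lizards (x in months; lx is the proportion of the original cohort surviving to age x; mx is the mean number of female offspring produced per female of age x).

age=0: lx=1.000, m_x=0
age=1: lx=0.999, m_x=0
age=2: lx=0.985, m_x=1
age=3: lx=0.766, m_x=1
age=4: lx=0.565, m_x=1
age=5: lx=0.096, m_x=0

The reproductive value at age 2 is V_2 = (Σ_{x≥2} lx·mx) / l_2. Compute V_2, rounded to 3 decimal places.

2.351

lx·mx for x ≥ 2: 0.985, 0.766, 0.565, 0 → sum = 2.316
V_2 = 2.316 / l_2 = 2.316 / 0.985 = 2.351269… → 2.351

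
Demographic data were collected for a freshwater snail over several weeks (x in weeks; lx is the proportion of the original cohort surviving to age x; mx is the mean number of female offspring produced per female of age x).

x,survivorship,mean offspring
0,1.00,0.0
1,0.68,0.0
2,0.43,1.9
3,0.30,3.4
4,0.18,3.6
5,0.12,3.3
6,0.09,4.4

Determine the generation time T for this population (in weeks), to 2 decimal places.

3.55

lx·mx: 0, 0, 0.817, 1.02, 0.648, 0.396, 0.396 → R0 = 3.277
x·lx·mx: 0, 0, 1.634, 3.06, 2.592, 1.98, 2.376 → Σ = 11.642
T = 11.642 / 3.277 = 3.55264… → 3.55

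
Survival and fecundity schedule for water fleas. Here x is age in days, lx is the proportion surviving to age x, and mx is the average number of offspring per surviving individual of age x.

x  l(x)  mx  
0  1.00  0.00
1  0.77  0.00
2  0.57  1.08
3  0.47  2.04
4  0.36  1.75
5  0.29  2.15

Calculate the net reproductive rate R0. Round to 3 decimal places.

2.828

lx·mx by age: 0, 0, 0.6156, 0.9588, 0.63, 0.6235
R0 = Σ lx·mx = 2.8279 → 2.828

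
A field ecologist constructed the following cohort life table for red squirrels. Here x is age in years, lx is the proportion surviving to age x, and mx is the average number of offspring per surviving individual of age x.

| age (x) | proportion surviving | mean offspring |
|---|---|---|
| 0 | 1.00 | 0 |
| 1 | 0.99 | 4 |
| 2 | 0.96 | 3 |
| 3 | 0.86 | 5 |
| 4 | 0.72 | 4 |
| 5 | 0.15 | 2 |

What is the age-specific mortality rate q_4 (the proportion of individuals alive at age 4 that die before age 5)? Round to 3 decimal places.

0.792

q_4 = (l_4 − l_5) / l_4 = (0.72 − 0.15) / 0.72
     = 0.57 / 0.72 = 0.791667… → 0.792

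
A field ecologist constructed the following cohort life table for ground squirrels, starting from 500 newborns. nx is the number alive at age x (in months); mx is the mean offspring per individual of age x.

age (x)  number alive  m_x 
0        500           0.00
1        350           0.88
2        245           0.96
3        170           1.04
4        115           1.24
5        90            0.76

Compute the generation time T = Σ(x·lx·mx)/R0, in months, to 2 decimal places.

lx = nx/n0 = nx/500: 1, 0.7, 0.49, 0.34, 0.23, 0.18
lx·mx: 0, 0.616, 0.4704, 0.3536, 0.2852, 0.1368 → R0 = 1.862
x·lx·mx: 0, 0.616, 0.9408, 1.0608, 1.1408, 0.684 → Σ = 4.4424
T = 4.4424 / 1.862 = 2.385822… → 2.39

2.39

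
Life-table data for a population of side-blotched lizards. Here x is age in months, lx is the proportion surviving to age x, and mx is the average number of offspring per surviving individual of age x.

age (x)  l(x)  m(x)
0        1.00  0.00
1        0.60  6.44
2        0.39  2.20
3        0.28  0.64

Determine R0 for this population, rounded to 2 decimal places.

lx·mx by age: 0, 3.864, 0.858, 0.1792
R0 = Σ lx·mx = 4.9012 → 4.90

4.90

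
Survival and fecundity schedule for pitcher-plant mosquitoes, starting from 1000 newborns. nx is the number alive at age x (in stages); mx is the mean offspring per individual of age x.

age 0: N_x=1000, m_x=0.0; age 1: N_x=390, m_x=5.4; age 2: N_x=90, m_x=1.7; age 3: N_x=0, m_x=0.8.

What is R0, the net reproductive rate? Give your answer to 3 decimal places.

2.259

lx = nx/n0 = nx/1000: 1, 0.39, 0.09, 0
lx·mx by age: 0, 2.106, 0.153, 0
R0 = Σ lx·mx = 2.259 → 2.259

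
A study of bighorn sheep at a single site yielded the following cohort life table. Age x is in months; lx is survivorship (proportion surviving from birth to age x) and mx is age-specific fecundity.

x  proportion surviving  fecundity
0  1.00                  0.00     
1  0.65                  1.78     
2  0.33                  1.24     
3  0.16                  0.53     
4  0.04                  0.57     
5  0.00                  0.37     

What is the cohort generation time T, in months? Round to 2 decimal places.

1.39

lx·mx: 0, 1.157, 0.4092, 0.0848, 0.0228, 0 → R0 = 1.6738
x·lx·mx: 0, 1.157, 0.8184, 0.2544, 0.0912, 0 → Σ = 2.321
T = 2.321 / 1.6738 = 1.386665… → 1.39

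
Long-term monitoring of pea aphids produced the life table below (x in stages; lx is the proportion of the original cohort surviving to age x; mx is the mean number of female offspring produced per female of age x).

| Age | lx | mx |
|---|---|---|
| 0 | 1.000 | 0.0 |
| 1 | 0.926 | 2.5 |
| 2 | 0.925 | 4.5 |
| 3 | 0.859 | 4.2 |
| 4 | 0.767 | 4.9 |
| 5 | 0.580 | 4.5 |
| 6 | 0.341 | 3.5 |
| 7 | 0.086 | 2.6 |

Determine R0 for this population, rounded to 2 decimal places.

lx·mx by age: 0, 2.315, 4.1625, 3.6078, 3.7583, 2.61, 1.1935, 0.2236
R0 = Σ lx·mx = 17.8707 → 17.87

17.87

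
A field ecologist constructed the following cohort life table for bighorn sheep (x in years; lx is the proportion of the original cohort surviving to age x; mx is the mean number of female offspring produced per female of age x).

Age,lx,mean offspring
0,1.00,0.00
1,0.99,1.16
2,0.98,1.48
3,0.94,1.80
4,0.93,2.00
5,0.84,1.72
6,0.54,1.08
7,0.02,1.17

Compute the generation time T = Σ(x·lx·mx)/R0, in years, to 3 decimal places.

lx·mx: 0, 1.1484, 1.4504, 1.692, 1.86, 1.4448, 0.5832, 0.0234 → R0 = 8.2022
x·lx·mx: 0, 1.1484, 2.9008, 5.076, 7.44, 7.224, 3.4992, 0.1638 → Σ = 27.4522
T = 27.4522 / 8.2022 = 3.346931… → 3.347

3.347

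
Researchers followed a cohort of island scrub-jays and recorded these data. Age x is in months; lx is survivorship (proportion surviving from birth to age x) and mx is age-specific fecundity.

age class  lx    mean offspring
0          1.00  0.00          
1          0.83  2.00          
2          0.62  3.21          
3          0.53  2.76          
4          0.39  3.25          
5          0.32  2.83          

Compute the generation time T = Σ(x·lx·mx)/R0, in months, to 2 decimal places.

2.69

lx·mx: 0, 1.66, 1.9902, 1.4628, 1.2675, 0.9056 → R0 = 7.2861
x·lx·mx: 0, 1.66, 3.9804, 4.3884, 5.07, 4.528 → Σ = 19.6268
T = 19.6268 / 7.2861 = 2.693732… → 2.69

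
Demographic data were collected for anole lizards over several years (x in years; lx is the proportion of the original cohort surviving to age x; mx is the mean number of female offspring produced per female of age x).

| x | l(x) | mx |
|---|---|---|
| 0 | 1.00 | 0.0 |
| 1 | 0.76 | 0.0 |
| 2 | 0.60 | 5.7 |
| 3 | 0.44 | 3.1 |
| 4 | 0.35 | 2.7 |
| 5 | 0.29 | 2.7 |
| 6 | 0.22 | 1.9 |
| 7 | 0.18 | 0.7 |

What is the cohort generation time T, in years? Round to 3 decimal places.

lx·mx: 0, 0, 3.42, 1.364, 0.945, 0.783, 0.418, 0.126 → R0 = 7.056
x·lx·mx: 0, 0, 6.84, 4.092, 3.78, 3.915, 2.508, 0.882 → Σ = 22.017
T = 22.017 / 7.056 = 3.120323… → 3.120

3.120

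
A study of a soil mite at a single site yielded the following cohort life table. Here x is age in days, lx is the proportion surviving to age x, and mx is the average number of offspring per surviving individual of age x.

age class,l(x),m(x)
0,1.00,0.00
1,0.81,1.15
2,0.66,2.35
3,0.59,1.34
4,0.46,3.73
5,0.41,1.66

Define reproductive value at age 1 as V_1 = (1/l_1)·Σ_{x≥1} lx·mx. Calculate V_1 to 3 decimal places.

6.999

lx·mx for x ≥ 1: 0.9315, 1.551, 0.7906, 1.7158, 0.6806 → sum = 5.6695
V_1 = 5.6695 / l_1 = 5.6695 / 0.81 = 6.999383… → 6.999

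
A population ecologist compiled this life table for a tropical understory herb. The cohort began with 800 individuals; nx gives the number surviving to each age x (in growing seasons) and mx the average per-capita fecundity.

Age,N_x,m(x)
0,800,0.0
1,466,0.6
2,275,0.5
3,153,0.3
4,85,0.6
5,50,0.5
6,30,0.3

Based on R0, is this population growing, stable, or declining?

declining

lx = nx/n0 = nx/800: 1, 0.5825, 0.34375, 0.19125, 0.10625, 0.0625, 0.0375
R0 = Σ lx·mx = 0 + 0.3495 + 0.171875 + 0.057375 + 0.06375 + 0.03125 + 0.01125 = 0.685
R0 < 1, so the population is declining.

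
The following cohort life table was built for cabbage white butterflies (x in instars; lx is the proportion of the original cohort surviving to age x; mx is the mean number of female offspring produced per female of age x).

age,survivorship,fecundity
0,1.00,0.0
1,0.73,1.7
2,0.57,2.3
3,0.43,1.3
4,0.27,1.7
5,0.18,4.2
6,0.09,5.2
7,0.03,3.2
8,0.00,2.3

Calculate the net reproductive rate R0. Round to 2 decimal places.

4.89

lx·mx by age: 0, 1.241, 1.311, 0.559, 0.459, 0.756, 0.468, 0.096, 0
R0 = Σ lx·mx = 4.89 → 4.89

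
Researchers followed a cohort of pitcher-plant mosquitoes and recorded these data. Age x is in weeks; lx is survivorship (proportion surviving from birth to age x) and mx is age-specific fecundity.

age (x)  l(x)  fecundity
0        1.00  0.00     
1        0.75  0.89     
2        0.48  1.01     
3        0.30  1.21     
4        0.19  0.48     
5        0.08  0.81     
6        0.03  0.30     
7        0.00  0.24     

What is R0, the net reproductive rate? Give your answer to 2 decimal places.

1.68

lx·mx by age: 0, 0.6675, 0.4848, 0.363, 0.0912, 0.0648, 0.009, 0
R0 = Σ lx·mx = 1.6803 → 1.68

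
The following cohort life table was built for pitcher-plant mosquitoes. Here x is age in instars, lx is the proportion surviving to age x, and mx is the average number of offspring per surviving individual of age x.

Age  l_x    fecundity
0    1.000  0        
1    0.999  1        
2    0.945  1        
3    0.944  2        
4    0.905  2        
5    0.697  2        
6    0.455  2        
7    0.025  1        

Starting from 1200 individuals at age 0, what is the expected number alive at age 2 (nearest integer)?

Expected survivors = N0 · l_2 = 1200 × 0.945 = 1134 → 1134

1134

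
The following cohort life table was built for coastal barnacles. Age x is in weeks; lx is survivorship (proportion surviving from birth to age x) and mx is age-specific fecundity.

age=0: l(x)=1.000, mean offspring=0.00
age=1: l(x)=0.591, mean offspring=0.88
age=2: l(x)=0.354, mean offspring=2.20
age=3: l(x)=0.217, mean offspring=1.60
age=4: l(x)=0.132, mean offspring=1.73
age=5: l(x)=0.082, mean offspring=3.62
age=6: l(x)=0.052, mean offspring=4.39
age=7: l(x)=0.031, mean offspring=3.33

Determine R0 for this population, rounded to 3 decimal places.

lx·mx by age: 0, 0.52008, 0.7788, 0.3472, 0.22836, 0.29684, 0.22828, 0.10323
R0 = Σ lx·mx = 2.50279 → 2.503

2.503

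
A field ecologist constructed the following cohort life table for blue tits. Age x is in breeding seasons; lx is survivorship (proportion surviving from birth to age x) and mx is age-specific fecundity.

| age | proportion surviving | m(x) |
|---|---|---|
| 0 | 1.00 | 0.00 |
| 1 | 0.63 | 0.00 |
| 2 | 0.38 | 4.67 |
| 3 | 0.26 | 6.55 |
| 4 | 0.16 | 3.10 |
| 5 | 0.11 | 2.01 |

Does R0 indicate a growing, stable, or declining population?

R0 = Σ lx·mx = 0 + 0 + 1.7746 + 1.703 + 0.496 + 0.2211 = 4.1947
R0 > 1, so the population is growing.

growing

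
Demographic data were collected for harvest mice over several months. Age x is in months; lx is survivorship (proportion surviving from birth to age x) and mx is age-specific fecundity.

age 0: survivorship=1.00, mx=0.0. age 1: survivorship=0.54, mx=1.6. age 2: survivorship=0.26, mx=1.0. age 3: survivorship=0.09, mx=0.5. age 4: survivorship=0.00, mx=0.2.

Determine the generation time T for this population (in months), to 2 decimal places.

lx·mx: 0, 0.864, 0.26, 0.045, 0 → R0 = 1.169
x·lx·mx: 0, 0.864, 0.52, 0.135, 0 → Σ = 1.519
T = 1.519 / 1.169 = 1.299401… → 1.30

1.30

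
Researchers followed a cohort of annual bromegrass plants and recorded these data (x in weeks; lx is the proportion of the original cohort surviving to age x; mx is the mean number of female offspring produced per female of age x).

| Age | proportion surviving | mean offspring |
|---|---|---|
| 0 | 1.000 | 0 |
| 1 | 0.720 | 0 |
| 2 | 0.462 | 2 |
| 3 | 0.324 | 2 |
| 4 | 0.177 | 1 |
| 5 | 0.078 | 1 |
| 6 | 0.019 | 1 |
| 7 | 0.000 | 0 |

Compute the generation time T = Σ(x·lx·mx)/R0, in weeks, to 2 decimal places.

lx·mx: 0, 0, 0.924, 0.648, 0.177, 0.078, 0.019, 0 → R0 = 1.846
x·lx·mx: 0, 0, 1.848, 1.944, 0.708, 0.39, 0.114, 0 → Σ = 5.004
T = 5.004 / 1.846 = 2.710726… → 2.71

2.71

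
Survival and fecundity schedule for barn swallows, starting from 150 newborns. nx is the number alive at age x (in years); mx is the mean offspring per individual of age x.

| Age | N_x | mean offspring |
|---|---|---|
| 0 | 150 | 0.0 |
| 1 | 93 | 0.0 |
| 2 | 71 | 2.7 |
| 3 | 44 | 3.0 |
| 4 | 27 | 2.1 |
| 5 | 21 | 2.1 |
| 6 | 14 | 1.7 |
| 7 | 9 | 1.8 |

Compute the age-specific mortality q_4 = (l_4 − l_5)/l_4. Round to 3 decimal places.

lx = nx/n0 = nx/150: 1, 0.62, 0.47333…, 0.29333…, 0.18, 0.14, 0.09333…, 0.06
q_4 = (l_4 − l_5) / l_4 = (0.18 − 0.14) / 0.18
     = 0.04 / 0.18 = 0.222222… → 0.222

0.222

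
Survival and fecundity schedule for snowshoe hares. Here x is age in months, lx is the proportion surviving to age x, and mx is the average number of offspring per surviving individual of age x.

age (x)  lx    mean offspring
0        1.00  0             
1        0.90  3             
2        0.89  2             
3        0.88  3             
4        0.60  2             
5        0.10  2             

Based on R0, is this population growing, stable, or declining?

growing

R0 = Σ lx·mx = 0 + 2.7 + 1.78 + 2.64 + 1.2 + 0.2 = 8.52
R0 > 1, so the population is growing.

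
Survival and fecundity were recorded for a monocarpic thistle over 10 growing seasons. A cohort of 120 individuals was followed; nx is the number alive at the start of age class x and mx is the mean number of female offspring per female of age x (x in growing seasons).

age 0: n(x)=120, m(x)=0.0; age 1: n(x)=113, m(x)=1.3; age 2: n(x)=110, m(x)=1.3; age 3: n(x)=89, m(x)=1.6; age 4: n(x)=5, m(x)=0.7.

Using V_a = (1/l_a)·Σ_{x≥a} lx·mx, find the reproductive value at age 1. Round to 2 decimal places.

lx = nx/n0 = nx/120: 1, 0.94167…, 0.91667…, 0.74167…, 0.04167…
lx·mx for x ≥ 1: 1.224167…, 1.191667…, 1.186667…, 0.029167… → sum = 3.631667…
V_1 = 3.631667… / l_1 = 3.631667… / 0.941667… = 3.856637… → 3.86

3.86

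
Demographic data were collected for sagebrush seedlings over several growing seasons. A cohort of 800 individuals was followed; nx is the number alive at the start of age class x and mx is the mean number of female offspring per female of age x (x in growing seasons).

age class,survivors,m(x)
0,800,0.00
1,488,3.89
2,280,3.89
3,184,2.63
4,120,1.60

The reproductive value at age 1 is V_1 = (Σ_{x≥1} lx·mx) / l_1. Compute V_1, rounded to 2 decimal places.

7.51

lx = nx/n0 = nx/800: 1, 0.61, 0.35, 0.23, 0.15
lx·mx for x ≥ 1: 2.3729, 1.3615, 0.6049, 0.24 → sum = 4.5793
V_1 = 4.5793 / l_1 = 4.5793 / 0.61 = 7.507049… → 7.51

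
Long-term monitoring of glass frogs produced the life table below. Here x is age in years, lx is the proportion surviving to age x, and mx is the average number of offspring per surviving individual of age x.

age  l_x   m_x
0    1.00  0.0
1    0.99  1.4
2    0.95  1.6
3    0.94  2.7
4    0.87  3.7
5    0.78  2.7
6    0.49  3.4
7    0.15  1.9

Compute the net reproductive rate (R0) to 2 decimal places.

lx·mx by age: 0, 1.386, 1.52, 2.538, 3.219, 2.106, 1.666, 0.285
R0 = Σ lx·mx = 12.72 → 12.72

12.72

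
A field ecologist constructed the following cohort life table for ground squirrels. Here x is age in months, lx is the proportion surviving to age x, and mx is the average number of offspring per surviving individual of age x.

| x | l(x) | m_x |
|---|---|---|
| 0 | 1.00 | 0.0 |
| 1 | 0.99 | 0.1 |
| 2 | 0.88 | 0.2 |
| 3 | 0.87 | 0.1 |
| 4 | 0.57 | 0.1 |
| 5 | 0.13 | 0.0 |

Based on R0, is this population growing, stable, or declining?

declining

R0 = Σ lx·mx = 0 + 0.099 + 0.176 + 0.087 + 0.057 + 0 = 0.419
R0 < 1, so the population is declining.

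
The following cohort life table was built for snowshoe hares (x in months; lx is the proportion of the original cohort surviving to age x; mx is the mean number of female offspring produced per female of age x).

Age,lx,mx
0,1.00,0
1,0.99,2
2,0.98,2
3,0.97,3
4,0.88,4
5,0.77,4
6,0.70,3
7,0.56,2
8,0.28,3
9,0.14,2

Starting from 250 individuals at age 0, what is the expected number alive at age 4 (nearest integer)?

220

Expected survivors = N0 · l_4 = 250 × 0.88 = 220 → 220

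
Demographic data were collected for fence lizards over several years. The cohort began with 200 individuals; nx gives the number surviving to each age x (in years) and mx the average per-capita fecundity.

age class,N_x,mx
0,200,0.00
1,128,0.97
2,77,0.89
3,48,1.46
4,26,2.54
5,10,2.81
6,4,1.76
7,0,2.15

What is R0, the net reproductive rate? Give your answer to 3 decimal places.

1.820

lx = nx/n0 = nx/200: 1, 0.64, 0.385, 0.24, 0.13, 0.05, 0.02, 0
lx·mx by age: 0, 0.6208, 0.34265, 0.3504, 0.3302, 0.1405, 0.0352, 0
R0 = Σ lx·mx = 1.81975 → 1.820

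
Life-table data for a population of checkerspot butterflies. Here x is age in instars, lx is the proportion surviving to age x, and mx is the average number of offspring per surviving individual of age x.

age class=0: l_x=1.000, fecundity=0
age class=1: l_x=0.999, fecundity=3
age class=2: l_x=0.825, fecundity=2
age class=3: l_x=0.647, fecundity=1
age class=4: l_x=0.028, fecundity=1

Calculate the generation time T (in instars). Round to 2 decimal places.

1.57

lx·mx: 0, 2.997, 1.65, 0.647, 0.028 → R0 = 5.322
x·lx·mx: 0, 2.997, 3.3, 1.941, 0.112 → Σ = 8.35
T = 8.35 / 5.322 = 1.568959… → 1.57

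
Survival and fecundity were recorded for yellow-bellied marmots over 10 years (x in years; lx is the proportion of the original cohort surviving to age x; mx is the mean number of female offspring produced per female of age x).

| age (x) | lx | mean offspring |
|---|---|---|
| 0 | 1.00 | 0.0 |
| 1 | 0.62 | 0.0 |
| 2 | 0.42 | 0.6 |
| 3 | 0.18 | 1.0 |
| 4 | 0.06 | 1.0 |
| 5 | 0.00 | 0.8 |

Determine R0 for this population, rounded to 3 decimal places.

lx·mx by age: 0, 0, 0.252, 0.18, 0.06, 0
R0 = Σ lx·mx = 0.492 → 0.492

0.492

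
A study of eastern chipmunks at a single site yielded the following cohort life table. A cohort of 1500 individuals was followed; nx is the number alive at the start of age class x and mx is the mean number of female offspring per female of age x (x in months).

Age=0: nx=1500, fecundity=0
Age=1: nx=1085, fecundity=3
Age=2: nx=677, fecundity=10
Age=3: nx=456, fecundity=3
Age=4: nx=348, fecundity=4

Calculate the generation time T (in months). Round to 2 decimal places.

2.07

lx = nx/n0 = nx/1500: 1, 0.72333…, 0.45133…, 0.304, 0.232
lx·mx: 0, 2.17…, 4.513333…, 0.912, 0.928 → R0 = 8.523333…
x·lx·mx: 0, 2.17…, 9.026667…, 2.736, 3.712 → Σ = 17.644667…
T = 17.644667… / 8.523333… = 2.07016… → 2.07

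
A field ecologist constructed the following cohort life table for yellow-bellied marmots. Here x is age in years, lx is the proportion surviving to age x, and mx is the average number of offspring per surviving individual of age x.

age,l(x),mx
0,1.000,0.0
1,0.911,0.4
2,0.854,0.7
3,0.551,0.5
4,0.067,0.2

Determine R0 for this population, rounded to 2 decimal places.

1.25

lx·mx by age: 0, 0.3644, 0.5978, 0.2755, 0.0134
R0 = Σ lx·mx = 1.2511 → 1.25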